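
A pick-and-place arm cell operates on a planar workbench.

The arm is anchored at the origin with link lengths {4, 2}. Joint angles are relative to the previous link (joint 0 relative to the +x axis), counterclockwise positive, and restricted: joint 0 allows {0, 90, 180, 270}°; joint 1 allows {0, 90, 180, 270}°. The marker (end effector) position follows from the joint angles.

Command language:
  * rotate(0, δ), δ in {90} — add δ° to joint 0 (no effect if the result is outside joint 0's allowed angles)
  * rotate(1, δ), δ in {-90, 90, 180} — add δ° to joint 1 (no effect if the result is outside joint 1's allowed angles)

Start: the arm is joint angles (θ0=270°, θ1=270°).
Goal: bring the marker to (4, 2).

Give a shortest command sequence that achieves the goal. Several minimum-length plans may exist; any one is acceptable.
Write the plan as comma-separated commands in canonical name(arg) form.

rotate(1, 180), rotate(0, 90)

start: joint angles (θ0=270°, θ1=270°)
step 1 (rotate(1, 180)): joint angles (θ0=270°, θ1=90°)
step 2 (rotate(0, 90)): joint angles (θ0=0°, θ1=90°)
shorter routes all fall short; 2 is best.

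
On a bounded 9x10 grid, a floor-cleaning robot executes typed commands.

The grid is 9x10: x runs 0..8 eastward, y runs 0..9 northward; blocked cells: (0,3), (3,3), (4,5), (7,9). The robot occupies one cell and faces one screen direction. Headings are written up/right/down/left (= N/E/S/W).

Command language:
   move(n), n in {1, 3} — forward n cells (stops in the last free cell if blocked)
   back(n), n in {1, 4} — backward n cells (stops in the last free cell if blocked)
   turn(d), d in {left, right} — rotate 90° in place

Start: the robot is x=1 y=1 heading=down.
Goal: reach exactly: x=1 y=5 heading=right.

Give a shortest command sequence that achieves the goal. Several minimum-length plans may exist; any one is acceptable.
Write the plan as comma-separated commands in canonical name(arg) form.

back(4), turn(left)

initial: x=1 y=1 heading=down
step 1 (back(4)): x=1 y=5 heading=down
step 2 (turn(left)): x=1 y=5 heading=right
no 1-step plan works, so 2 is optimal.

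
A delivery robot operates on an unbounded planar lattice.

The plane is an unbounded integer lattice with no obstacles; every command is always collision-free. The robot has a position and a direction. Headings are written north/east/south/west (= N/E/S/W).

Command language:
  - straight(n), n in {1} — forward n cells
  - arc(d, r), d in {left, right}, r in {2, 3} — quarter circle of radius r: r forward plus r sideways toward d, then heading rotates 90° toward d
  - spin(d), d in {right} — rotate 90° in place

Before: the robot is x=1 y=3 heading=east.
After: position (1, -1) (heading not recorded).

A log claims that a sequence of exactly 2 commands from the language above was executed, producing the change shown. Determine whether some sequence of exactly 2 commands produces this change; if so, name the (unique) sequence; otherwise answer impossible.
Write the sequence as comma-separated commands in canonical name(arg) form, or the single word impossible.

arc(right, 2), arc(right, 2)

t0: x=1 y=3 heading=east
[1] after arc(right, 2): x=3 y=1 heading=south
[2] after arc(right, 2): x=1 y=-1 heading=west
no rival 2-sequence matches.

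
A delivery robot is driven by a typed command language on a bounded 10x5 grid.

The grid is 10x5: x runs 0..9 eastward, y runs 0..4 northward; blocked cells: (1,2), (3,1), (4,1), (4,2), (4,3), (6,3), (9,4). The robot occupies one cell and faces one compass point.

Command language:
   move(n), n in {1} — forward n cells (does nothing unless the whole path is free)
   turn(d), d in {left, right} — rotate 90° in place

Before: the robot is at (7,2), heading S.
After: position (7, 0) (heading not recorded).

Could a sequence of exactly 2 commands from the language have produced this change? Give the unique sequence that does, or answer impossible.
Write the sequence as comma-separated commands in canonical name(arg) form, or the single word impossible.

start: at (7,2), heading S
[1] after move(1): at (7,1), heading S
[2] after move(1): at (7,0), heading S
no other 2-command option fits: unique.

move(1), move(1)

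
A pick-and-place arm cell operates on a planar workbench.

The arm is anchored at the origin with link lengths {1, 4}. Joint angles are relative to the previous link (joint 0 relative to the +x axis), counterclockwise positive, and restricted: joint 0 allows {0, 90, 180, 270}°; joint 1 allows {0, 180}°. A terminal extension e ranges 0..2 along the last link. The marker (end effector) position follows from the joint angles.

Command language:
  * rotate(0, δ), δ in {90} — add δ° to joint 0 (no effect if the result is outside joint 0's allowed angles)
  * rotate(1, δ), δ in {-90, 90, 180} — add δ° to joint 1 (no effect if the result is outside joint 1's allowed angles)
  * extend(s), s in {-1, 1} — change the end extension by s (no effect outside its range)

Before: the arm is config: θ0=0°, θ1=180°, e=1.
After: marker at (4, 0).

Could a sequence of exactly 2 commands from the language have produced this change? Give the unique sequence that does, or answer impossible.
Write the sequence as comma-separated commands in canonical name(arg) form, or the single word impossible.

start: config: θ0=0°, θ1=180°, e=1
step 1 (rotate(0, 90)): config: θ0=90°, θ1=180°, e=1
step 2 (rotate(0, 90)): config: θ0=180°, θ1=180°, e=1
no rival 2-sequence matches.

rotate(0, 90), rotate(0, 90)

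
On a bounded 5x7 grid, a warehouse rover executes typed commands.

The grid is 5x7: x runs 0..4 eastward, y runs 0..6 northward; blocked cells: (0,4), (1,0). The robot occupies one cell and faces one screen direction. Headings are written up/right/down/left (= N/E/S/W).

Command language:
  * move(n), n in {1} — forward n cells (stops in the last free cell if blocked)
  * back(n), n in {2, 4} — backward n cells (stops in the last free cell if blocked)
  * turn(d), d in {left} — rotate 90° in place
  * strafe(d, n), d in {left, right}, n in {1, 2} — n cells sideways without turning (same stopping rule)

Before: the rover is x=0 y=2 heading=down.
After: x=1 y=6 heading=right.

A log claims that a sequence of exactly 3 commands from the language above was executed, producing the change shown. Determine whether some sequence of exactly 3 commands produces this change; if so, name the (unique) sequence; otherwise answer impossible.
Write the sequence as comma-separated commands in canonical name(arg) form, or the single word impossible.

key: cell and facing (now E) both changed — the 3 commands mix motion and turning
begin: x=0 y=2 heading=down
t=1 strafe(left, 1) ⇒ x=1 y=2 heading=down
t=2 back(4) ⇒ x=1 y=6 heading=down
t=3 turn(left) ⇒ x=1 y=6 heading=right
no other 3-command option fits: unique.

strafe(left, 1), back(4), turn(left)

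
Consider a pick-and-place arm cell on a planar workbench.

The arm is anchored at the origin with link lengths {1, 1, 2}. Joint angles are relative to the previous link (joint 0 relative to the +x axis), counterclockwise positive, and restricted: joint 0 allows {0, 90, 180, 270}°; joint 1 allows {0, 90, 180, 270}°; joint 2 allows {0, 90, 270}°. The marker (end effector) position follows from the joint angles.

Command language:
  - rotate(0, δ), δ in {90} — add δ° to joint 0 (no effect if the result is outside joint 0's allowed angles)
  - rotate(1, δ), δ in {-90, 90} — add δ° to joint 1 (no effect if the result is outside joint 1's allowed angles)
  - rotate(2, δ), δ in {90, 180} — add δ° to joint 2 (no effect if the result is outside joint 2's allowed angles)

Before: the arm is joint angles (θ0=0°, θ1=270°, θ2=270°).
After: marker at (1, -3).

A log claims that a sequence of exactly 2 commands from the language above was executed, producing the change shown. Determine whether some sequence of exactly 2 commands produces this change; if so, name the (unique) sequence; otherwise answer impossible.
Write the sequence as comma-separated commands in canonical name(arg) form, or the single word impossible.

key: running rotate(2, 180) before rotate(2, 90) would end elsewhere — order is forced
start: joint angles (θ0=0°, θ1=270°, θ2=270°)
[1] after rotate(2, 90): joint angles (θ0=0°, θ1=270°, θ2=0°)
[2] after rotate(2, 180): joint angles (θ0=0°, θ1=270°, θ2=0°)
uniquely the one of 25 2-step routes that fits.

rotate(2, 90), rotate(2, 180)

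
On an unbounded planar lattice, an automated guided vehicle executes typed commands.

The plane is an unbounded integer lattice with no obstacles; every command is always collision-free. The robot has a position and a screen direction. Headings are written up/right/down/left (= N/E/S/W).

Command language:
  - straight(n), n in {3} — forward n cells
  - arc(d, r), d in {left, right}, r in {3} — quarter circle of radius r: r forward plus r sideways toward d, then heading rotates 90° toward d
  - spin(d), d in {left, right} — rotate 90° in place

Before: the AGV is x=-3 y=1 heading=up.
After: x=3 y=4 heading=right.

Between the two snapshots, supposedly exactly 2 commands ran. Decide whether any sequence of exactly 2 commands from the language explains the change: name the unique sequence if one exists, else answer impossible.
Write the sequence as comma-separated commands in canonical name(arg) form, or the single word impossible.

key: running straight(3) before arc(right, 3) would end elsewhere — order is forced
start: x=-3 y=1 heading=up
step 1 (arc(right, 3)): x=0 y=4 heading=right
step 2 (straight(3)): x=3 y=4 heading=right
uniquely the one of 25 2-step routes that fits.

arc(right, 3), straight(3)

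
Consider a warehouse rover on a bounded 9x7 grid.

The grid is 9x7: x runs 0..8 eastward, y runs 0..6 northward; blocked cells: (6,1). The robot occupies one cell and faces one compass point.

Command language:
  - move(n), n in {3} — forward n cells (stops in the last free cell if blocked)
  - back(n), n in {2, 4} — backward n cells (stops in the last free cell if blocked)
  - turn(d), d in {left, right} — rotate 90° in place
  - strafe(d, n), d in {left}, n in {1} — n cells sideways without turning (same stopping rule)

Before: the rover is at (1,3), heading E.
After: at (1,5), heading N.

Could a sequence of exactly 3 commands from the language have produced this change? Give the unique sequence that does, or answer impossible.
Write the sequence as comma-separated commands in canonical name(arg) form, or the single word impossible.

strafe(left, 1), strafe(left, 1), turn(left)

key: order matters: swapping strafe(left, 1) and turn(left) lands elsewhere
start: at (1,3), heading E
1. strafe(left, 1) → at (1,4), heading E
2. strafe(left, 1) → at (1,5), heading E
3. turn(left) → at (1,5), heading N
no other 3-command option fits: unique.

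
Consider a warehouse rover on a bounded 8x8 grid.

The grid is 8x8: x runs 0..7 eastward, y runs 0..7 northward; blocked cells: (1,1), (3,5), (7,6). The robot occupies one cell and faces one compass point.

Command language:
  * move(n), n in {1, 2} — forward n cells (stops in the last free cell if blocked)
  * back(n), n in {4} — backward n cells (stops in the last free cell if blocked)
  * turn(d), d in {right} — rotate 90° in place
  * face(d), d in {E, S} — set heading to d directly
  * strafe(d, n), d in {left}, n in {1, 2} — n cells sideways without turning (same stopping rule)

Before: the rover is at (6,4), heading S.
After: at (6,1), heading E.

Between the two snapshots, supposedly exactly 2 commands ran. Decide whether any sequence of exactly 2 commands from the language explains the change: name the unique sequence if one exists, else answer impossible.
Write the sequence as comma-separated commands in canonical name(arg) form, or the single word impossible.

impossible

checked all 2-command options: none fits.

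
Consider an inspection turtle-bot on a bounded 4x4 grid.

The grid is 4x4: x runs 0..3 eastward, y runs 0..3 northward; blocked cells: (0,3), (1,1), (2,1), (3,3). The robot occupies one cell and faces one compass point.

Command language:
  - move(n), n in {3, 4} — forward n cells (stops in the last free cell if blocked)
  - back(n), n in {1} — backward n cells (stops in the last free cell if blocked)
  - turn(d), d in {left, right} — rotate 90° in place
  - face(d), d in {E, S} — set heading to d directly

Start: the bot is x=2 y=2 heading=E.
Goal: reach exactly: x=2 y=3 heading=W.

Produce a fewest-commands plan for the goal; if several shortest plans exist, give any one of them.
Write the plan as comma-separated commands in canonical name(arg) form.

begin: x=2 y=2 heading=E
1. turn(left) → x=2 y=2 heading=N
2. move(3) → x=2 y=3 heading=N
3. turn(left) → x=2 y=3 heading=W
nothing shorter than 3 reaches the goal.

turn(left), move(3), turn(left)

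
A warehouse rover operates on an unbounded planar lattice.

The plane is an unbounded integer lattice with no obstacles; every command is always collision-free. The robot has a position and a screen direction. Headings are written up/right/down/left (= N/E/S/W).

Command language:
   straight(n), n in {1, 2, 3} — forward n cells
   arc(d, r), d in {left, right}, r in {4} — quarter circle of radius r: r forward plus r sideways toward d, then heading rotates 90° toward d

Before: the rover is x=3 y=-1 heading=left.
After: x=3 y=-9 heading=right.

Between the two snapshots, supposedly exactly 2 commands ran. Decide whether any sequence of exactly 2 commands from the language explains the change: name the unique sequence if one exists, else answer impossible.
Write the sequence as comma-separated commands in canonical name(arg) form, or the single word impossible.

arc(left, 4), arc(left, 4)

key: position moved to (3,-9) AND the heading swung to E — translation plus rotation needed
t0: x=3 y=-1 heading=left
step 1 (arc(left, 4)): x=-1 y=-5 heading=down
step 2 (arc(left, 4)): x=3 y=-9 heading=right
uniquely the one of 25 2-step routes that fits.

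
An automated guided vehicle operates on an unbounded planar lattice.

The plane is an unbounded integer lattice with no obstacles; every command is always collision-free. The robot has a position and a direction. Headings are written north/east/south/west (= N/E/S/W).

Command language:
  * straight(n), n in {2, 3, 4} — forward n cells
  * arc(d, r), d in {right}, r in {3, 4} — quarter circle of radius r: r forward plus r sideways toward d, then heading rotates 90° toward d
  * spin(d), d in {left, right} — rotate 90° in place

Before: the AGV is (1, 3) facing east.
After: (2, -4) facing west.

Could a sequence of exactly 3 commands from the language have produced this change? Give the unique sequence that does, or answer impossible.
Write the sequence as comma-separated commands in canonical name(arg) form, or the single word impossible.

key: cell and facing (now W) both changed — the 3 commands mix motion and turning
from: (1, 3) facing east
t=1 straight(2) ⇒ (3, 3) facing east
t=2 arc(right, 3) ⇒ (6, 0) facing south
t=3 arc(right, 4) ⇒ (2, -4) facing west
no rival 3-sequence matches.

straight(2), arc(right, 3), arc(right, 4)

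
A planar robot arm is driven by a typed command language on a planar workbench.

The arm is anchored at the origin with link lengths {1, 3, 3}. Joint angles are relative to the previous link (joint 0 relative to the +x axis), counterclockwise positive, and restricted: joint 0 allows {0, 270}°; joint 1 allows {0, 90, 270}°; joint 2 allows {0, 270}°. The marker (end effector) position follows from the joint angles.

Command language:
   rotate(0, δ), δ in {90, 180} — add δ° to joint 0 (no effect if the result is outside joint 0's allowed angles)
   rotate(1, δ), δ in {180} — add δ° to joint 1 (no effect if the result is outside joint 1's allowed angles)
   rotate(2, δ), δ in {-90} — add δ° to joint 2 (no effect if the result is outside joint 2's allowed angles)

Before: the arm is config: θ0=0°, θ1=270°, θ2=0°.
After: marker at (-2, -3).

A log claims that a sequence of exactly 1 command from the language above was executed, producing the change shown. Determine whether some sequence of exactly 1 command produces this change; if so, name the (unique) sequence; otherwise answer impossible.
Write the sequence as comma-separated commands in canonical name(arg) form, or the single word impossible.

rotate(2, -90)

begin: config: θ0=0°, θ1=270°, θ2=0°
1. rotate(2, -90) → config: θ0=0°, θ1=270°, θ2=270°
all 4 alternatives checked — unique.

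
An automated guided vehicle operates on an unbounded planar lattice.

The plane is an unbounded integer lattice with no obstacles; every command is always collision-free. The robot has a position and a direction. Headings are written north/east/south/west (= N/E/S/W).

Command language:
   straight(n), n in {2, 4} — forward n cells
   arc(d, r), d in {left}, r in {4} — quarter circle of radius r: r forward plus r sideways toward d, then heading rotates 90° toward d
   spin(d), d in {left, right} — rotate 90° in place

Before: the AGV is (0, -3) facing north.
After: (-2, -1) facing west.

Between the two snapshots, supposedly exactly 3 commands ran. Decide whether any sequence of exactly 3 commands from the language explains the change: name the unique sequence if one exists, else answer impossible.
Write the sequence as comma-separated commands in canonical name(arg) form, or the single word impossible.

straight(2), spin(left), straight(2)

key: cell and facing (now W) both changed — the 3 commands mix motion and turning
start: (0, -3) facing north
step 1 (straight(2)): (0, -1) facing north
step 2 (spin(left)): (0, -1) facing west
step 3 (straight(2)): (-2, -1) facing west
no rival 3-sequence matches.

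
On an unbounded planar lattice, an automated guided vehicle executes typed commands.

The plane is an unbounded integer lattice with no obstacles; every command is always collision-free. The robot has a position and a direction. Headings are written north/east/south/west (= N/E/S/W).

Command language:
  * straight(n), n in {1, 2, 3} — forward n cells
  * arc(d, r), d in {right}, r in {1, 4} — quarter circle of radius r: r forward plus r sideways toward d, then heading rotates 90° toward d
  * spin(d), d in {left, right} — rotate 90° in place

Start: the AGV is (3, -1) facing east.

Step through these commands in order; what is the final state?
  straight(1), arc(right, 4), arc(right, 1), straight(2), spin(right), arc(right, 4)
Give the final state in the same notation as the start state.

initial: (3, -1) facing east
t=1 straight(1) ⇒ (4, -1) facing east
t=2 arc(right, 4) ⇒ (8, -5) facing south
t=3 arc(right, 1) ⇒ (7, -6) facing west
t=4 straight(2) ⇒ (5, -6) facing west
t=5 spin(right) ⇒ (5, -6) facing north
t=6 arc(right, 4) ⇒ (9, -2) facing east

(9, -2) facing east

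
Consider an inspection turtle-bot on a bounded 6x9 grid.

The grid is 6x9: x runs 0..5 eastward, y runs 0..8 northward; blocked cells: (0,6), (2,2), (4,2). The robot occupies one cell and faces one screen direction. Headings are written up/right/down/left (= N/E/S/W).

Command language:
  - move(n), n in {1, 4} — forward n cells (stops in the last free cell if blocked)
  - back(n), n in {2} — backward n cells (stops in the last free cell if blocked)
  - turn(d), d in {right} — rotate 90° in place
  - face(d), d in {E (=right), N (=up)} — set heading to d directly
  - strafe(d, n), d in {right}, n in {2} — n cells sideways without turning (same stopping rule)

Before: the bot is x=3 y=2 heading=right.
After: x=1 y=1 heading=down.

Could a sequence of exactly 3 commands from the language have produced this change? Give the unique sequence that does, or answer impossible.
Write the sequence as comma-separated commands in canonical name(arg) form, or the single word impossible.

turn(right), move(1), strafe(right, 2)

key: position moved to (1,1) AND the heading swung to S — translation plus rotation needed
initial: x=3 y=2 heading=right
step 1 (turn(right)): x=3 y=2 heading=down
step 2 (move(1)): x=3 y=1 heading=down
step 3 (strafe(right, 2)): x=1 y=1 heading=down
no rival 3-sequence matches.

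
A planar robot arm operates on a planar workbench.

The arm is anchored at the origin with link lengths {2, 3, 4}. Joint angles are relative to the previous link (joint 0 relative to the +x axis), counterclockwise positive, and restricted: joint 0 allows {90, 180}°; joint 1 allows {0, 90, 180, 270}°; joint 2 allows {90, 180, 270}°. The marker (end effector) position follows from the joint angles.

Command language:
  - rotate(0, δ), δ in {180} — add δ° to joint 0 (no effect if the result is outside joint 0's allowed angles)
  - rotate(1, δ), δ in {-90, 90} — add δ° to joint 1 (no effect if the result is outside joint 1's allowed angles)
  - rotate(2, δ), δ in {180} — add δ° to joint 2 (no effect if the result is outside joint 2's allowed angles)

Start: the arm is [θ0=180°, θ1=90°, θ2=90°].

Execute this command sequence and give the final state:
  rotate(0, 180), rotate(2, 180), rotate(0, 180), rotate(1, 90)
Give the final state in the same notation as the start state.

start: [θ0=180°, θ1=90°, θ2=90°]
[1] after rotate(0, 180): [θ0=180°, θ1=90°, θ2=90°]
[2] after rotate(2, 180): [θ0=180°, θ1=90°, θ2=270°]
[3] after rotate(0, 180): [θ0=180°, θ1=90°, θ2=270°]
[4] after rotate(1, 90): [θ0=180°, θ1=180°, θ2=270°]

[θ0=180°, θ1=180°, θ2=270°]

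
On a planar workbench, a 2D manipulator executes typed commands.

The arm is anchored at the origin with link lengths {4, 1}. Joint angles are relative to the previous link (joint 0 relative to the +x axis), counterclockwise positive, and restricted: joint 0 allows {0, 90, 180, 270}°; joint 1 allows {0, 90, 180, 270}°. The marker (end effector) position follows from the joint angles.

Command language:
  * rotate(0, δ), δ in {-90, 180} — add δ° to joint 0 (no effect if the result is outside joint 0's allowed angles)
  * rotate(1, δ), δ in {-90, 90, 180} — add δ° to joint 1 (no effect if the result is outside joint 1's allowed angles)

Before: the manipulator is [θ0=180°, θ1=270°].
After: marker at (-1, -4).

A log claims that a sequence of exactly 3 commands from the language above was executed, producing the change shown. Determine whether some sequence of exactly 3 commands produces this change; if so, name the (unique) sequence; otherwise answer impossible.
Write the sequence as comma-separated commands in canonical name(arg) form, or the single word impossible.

initial: [θ0=180°, θ1=270°]
step 1 (rotate(0, -90)): [θ0=90°, θ1=270°]
step 2 (rotate(0, -90)): [θ0=0°, θ1=270°]
step 3 (rotate(0, -90)): [θ0=270°, θ1=270°]
uniquely the one of 125 3-step routes that fits.

rotate(0, -90), rotate(0, -90), rotate(0, -90)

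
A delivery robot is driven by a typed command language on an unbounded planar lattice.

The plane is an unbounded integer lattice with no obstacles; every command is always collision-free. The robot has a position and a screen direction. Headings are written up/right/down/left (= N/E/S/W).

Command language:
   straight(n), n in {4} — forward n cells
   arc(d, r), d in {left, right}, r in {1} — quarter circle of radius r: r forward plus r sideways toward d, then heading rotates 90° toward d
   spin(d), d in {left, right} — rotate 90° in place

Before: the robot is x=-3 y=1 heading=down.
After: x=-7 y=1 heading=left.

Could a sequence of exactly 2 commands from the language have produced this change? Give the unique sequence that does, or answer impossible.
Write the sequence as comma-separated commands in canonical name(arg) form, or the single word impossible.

spin(right), straight(4)

key: cell and facing (now W) both changed — the 2 commands mix motion and turning
from: x=-3 y=1 heading=down
t=1 spin(right) ⇒ x=-3 y=1 heading=left
t=2 straight(4) ⇒ x=-7 y=1 heading=left
no other 2-command option fits: unique.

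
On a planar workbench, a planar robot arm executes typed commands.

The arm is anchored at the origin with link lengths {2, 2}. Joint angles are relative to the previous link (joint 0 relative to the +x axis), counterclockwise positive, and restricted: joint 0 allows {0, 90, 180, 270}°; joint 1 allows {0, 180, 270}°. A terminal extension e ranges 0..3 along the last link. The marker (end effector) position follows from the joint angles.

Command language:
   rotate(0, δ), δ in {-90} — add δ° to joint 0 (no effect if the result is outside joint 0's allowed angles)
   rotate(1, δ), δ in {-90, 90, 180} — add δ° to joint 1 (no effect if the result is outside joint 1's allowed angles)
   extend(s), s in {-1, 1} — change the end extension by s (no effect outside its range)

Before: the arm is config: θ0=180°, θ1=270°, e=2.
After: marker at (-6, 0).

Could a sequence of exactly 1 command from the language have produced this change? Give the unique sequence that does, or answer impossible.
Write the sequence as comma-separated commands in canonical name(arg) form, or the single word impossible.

t0: config: θ0=180°, θ1=270°, e=2
step 1 (rotate(1, 90)): config: θ0=180°, θ1=0°, e=2
uniquely the one of 6 1-step routes that fits.

rotate(1, 90)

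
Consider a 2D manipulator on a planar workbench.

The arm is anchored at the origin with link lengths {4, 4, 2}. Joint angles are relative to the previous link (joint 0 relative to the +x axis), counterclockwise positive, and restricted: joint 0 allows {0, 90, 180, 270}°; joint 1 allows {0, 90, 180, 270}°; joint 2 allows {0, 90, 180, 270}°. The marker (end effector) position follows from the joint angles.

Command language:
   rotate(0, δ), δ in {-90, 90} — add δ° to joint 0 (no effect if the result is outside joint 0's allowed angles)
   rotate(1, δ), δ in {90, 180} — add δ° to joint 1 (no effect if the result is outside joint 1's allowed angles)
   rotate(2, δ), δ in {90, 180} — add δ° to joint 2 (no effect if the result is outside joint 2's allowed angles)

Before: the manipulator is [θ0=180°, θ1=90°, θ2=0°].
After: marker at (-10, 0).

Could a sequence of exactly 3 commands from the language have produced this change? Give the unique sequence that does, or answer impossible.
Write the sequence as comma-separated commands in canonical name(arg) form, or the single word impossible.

start: [θ0=180°, θ1=90°, θ2=0°]
[1] after rotate(1, 90): [θ0=180°, θ1=180°, θ2=0°]
[2] after rotate(1, 90): [θ0=180°, θ1=270°, θ2=0°]
[3] after rotate(1, 90): [θ0=180°, θ1=0°, θ2=0°]
no rival 3-sequence matches.

rotate(1, 90), rotate(1, 90), rotate(1, 90)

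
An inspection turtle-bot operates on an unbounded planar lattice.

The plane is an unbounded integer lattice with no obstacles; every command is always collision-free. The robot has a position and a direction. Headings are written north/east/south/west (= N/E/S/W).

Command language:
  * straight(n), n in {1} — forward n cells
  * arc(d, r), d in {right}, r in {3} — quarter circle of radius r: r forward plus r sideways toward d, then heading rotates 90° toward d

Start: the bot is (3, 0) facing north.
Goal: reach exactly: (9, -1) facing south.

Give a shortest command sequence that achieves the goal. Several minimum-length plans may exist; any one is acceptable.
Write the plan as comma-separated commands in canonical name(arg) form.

start: (3, 0) facing north
t=1 arc(right, 3) ⇒ (6, 3) facing east
t=2 arc(right, 3) ⇒ (9, 0) facing south
t=3 straight(1) ⇒ (9, -1) facing south
no 2-step plan works, so 3 is optimal.

arc(right, 3), arc(right, 3), straight(1)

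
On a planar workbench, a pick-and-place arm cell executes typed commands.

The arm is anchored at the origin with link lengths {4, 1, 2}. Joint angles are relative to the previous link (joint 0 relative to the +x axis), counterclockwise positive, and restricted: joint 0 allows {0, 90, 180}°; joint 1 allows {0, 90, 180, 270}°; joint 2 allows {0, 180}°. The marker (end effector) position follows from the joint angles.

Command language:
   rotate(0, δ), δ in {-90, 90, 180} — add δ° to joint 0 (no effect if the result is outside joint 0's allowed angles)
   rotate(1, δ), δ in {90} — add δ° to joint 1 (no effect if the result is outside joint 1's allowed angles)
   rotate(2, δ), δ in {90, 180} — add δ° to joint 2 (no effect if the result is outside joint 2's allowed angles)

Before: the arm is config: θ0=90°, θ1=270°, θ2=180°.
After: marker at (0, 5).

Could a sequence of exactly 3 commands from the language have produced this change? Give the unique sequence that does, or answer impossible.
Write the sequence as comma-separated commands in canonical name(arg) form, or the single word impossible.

start: config: θ0=90°, θ1=270°, θ2=180°
t=1 rotate(1, 90) ⇒ config: θ0=90°, θ1=0°, θ2=180°
t=2 rotate(1, 90) ⇒ config: θ0=90°, θ1=90°, θ2=180°
t=3 rotate(1, 90) ⇒ config: θ0=90°, θ1=180°, θ2=180°
uniquely the one of 216 3-step routes that fits.

rotate(1, 90), rotate(1, 90), rotate(1, 90)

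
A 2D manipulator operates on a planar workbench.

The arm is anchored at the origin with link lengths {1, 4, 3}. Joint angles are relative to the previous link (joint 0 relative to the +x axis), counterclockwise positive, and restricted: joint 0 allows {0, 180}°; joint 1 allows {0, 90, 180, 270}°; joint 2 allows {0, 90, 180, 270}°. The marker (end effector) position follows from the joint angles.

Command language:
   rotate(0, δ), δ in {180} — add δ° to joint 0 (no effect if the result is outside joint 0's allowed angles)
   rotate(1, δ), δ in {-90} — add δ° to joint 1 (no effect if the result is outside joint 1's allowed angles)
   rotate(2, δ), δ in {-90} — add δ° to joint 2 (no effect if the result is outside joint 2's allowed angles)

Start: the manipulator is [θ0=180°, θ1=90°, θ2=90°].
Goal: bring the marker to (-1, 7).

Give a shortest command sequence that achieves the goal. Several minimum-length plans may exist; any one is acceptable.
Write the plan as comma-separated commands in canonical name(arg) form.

rotate(2, -90), rotate(1, -90), rotate(1, -90)

begin: [θ0=180°, θ1=90°, θ2=90°]
[1] after rotate(2, -90): [θ0=180°, θ1=90°, θ2=0°]
[2] after rotate(1, -90): [θ0=180°, θ1=0°, θ2=0°]
[3] after rotate(1, -90): [θ0=180°, θ1=270°, θ2=0°]
no 2-step plan works, so 3 is optimal.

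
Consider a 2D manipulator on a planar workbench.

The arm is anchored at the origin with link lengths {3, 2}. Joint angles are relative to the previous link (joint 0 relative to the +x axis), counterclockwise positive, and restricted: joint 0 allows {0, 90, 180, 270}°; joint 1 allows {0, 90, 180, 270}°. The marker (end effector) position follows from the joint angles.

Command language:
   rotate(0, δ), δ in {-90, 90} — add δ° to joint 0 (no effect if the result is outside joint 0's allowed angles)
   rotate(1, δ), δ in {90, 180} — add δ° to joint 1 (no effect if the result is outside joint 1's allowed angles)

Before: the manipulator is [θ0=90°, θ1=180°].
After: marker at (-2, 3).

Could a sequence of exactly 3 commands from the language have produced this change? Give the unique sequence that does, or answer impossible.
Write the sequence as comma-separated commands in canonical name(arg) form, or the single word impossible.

t0: [θ0=90°, θ1=180°]
1. rotate(1, 90) → [θ0=90°, θ1=270°]
2. rotate(1, 90) → [θ0=90°, θ1=0°]
3. rotate(1, 90) → [θ0=90°, θ1=90°]
no rival 3-sequence matches.

rotate(1, 90), rotate(1, 90), rotate(1, 90)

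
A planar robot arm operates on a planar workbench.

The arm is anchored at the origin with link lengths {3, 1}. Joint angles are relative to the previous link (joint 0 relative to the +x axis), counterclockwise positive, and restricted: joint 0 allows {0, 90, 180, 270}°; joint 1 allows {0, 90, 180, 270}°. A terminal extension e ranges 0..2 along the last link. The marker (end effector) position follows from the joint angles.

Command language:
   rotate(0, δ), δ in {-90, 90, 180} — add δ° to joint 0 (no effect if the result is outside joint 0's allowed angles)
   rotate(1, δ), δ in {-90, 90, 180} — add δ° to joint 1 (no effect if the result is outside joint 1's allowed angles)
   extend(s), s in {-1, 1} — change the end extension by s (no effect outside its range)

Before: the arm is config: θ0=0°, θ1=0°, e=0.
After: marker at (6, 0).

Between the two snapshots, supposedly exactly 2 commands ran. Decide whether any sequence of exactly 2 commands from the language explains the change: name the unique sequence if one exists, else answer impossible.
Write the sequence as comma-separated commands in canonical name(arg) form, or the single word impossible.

extend(1), extend(1)

begin: config: θ0=0°, θ1=0°, e=0
step 1 (extend(1)): config: θ0=0°, θ1=0°, e=1
step 2 (extend(1)): config: θ0=0°, θ1=0°, e=2
no rival 2-sequence matches.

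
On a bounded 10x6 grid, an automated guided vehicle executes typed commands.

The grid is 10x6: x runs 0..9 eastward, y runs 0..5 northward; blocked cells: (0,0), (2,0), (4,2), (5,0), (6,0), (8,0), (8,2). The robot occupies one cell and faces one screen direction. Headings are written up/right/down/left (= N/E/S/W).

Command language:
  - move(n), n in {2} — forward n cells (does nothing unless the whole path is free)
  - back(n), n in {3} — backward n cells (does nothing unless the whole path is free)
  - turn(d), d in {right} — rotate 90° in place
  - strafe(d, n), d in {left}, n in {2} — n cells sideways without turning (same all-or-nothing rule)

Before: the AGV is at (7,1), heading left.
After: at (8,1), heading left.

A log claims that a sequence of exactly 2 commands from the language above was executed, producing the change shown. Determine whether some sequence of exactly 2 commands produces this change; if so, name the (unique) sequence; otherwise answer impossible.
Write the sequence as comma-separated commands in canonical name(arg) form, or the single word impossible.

key: order matters: swapping move(2) and back(3) lands elsewhere
initial: at (7,1), heading left
t=1 move(2) ⇒ at (5,1), heading left
t=2 back(3) ⇒ at (8,1), heading left
no other 2-command option fits: unique.

move(2), back(3)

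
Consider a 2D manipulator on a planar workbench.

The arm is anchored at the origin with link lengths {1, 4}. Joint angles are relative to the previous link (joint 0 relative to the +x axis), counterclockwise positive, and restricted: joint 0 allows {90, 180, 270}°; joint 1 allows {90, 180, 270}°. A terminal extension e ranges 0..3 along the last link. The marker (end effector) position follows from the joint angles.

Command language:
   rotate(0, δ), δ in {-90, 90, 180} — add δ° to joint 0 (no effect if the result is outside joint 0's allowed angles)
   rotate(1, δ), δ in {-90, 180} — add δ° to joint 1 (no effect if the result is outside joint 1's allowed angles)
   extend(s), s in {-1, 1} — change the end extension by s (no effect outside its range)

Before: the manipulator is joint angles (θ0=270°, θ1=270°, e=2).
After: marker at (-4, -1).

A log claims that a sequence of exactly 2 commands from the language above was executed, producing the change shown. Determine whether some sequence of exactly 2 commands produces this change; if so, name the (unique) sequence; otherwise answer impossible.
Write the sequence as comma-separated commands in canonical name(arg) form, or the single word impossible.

from: joint angles (θ0=270°, θ1=270°, e=2)
[1] after extend(-1): joint angles (θ0=270°, θ1=270°, e=1)
[2] after extend(-1): joint angles (θ0=270°, θ1=270°, e=0)
no rival 2-sequence matches.

extend(-1), extend(-1)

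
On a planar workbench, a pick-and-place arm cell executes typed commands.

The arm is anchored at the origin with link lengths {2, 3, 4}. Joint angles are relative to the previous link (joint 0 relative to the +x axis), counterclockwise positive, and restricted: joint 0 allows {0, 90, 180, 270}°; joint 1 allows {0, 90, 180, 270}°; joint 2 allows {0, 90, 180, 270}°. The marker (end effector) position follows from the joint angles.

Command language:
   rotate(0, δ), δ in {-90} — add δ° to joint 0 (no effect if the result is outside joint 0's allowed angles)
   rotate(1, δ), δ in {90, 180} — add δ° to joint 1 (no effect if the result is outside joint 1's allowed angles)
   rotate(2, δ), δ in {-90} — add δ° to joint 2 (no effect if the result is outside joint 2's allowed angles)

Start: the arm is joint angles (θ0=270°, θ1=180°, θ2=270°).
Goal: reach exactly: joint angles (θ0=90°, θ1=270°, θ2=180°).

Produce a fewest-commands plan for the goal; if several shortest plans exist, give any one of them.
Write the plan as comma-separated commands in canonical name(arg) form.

begin: joint angles (θ0=270°, θ1=180°, θ2=270°)
[1] after rotate(2, -90): joint angles (θ0=270°, θ1=180°, θ2=180°)
[2] after rotate(1, 90): joint angles (θ0=270°, θ1=270°, θ2=180°)
[3] after rotate(0, -90): joint angles (θ0=180°, θ1=270°, θ2=180°)
[4] after rotate(0, -90): joint angles (θ0=90°, θ1=270°, θ2=180°)
nothing shorter than 4 reaches the goal.

rotate(2, -90), rotate(1, 90), rotate(0, -90), rotate(0, -90)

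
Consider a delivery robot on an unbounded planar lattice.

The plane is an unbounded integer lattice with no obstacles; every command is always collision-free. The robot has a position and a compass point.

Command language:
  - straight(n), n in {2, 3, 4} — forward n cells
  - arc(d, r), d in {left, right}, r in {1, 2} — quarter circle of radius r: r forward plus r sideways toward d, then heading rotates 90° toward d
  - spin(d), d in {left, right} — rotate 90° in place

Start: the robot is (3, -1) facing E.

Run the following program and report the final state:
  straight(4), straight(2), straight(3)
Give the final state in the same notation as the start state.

(12, -1) facing E

initial: (3, -1) facing E
1. straight(4) → (7, -1) facing E
2. straight(2) → (9, -1) facing E
3. straight(3) → (12, -1) facing E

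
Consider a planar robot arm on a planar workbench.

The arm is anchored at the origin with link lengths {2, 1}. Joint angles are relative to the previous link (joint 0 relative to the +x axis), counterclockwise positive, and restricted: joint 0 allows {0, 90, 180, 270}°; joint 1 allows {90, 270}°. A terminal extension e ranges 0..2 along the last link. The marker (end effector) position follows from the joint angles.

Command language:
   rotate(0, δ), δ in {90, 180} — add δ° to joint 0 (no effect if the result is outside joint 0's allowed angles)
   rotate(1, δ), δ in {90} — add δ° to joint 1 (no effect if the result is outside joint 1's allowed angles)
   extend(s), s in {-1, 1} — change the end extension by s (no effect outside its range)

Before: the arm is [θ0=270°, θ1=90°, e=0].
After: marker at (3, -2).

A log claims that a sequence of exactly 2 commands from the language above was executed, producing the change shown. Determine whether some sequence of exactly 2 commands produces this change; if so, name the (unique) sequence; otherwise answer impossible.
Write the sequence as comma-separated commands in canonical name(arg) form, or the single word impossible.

extend(1), extend(1)

initial: [θ0=270°, θ1=90°, e=0]
1. extend(1) → [θ0=270°, θ1=90°, e=1]
2. extend(1) → [θ0=270°, θ1=90°, e=2]
all 25 alternatives checked — unique.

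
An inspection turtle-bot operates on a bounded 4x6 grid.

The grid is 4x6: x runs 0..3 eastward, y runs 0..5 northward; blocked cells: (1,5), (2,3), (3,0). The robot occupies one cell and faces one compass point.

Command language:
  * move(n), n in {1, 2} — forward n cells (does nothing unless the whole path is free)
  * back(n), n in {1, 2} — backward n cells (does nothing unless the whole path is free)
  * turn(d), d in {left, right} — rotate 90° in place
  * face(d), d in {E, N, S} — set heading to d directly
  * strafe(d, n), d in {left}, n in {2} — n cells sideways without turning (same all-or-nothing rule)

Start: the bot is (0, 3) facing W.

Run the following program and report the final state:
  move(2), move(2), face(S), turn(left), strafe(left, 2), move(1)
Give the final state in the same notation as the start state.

start: (0, 3) facing W
t=1 move(2) ⇒ (0, 3) facing W
t=2 move(2) ⇒ (0, 3) facing W
t=3 face(S) ⇒ (0, 3) facing S
t=4 turn(left) ⇒ (0, 3) facing E
t=5 strafe(left, 2) ⇒ (0, 5) facing E
t=6 move(1) ⇒ (0, 5) facing E

(0, 5) facing E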